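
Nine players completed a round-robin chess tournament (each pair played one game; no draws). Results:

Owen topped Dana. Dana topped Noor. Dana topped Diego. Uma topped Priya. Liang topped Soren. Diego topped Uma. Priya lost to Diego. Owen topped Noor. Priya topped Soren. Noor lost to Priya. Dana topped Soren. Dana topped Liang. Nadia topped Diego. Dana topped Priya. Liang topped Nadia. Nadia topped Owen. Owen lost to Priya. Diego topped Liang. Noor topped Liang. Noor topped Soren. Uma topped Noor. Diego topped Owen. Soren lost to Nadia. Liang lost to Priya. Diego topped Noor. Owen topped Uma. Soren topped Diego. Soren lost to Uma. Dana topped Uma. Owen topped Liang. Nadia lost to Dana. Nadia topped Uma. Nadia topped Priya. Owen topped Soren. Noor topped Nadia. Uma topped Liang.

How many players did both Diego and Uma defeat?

Diego beat: Owen, Liang, Noor, Priya, Uma.
Uma beat: Soren, Liang, Noor, Priya.
Both beat: Liang, Noor, Priya — 3.

3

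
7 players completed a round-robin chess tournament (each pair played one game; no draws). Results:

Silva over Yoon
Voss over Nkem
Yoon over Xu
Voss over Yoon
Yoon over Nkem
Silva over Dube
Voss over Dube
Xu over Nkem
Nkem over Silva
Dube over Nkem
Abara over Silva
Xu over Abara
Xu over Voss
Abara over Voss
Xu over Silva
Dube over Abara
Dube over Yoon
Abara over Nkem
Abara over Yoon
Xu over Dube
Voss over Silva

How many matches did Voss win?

4

Voss' results: beat Nkem, Dube, Silva, Yoon; lost to Abara, Xu.
That is 4 wins.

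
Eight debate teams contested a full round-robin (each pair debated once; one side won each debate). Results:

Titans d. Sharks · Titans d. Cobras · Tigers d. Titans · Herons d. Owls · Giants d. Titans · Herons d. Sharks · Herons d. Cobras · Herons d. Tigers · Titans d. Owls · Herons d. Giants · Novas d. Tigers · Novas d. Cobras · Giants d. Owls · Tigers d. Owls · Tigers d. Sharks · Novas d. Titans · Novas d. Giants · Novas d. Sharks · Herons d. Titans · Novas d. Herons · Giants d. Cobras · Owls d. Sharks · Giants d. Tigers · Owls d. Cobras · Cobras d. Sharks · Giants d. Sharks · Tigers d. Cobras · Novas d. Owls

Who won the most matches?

Win totals: Novas 7, Titans 3, Cobras 1, Tigers 4, Owls 2, Giants 5, Sharks 0, Herons 6.
Novas leads with 7 wins (next highest: 6).

Novas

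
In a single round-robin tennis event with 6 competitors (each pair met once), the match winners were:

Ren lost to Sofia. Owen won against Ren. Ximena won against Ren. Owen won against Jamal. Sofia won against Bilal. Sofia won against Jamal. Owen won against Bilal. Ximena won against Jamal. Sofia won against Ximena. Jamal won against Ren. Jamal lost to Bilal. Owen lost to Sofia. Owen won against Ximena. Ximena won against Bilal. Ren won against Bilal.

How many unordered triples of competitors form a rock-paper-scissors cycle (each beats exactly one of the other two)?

Win totals: Jamal 1, Owen 4, Ren 1, Sofia 5, Bilal 1, Ximena 3.
A competitor with w wins dominates both others in C(w,2) triples; summing gives 0 + 6 + 0 + 10 + 0 + 3 = 19 transitive triples.
Total triples C(6,3) = 20, so cyclic triples = 20 − 19 = 1.

1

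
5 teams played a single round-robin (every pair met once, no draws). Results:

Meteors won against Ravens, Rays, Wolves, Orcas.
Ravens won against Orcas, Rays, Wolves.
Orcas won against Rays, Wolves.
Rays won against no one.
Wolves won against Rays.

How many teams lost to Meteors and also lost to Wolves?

Meteors beat: Ravens, Orcas, Rays, Wolves.
Wolves beat: Rays.
Both beat: Rays — 1.

1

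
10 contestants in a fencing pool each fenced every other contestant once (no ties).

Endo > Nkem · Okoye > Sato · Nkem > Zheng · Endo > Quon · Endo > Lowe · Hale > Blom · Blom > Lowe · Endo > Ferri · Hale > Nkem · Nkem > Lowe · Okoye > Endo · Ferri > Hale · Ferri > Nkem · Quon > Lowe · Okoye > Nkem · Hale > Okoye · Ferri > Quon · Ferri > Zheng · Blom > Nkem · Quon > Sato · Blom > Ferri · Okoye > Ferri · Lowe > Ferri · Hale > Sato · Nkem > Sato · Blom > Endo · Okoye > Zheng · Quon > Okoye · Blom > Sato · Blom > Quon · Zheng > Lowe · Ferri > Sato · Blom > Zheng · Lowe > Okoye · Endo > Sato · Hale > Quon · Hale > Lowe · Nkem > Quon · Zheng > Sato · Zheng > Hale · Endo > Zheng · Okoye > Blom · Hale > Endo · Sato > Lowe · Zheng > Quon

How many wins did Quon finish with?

3

Quon's results: beat Sato, Okoye, Lowe; lost to Zheng, Nkem, Endo, Blom, Hale, Ferri.
That is 3 wins.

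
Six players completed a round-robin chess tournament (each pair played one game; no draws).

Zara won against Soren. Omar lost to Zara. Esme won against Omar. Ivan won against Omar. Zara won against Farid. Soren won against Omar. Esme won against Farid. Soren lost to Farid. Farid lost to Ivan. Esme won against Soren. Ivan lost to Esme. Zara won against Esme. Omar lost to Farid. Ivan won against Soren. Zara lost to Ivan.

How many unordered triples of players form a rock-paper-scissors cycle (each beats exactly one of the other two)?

1

Of the C(6,3) = 20 triples, the cyclic ones are: {Zara, Esme, Ivan}.
That is 1.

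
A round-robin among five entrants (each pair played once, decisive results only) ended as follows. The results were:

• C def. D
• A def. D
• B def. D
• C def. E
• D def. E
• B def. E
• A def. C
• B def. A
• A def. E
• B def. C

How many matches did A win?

3

A's results: beat C, D, E; lost to B.
That is 3 wins.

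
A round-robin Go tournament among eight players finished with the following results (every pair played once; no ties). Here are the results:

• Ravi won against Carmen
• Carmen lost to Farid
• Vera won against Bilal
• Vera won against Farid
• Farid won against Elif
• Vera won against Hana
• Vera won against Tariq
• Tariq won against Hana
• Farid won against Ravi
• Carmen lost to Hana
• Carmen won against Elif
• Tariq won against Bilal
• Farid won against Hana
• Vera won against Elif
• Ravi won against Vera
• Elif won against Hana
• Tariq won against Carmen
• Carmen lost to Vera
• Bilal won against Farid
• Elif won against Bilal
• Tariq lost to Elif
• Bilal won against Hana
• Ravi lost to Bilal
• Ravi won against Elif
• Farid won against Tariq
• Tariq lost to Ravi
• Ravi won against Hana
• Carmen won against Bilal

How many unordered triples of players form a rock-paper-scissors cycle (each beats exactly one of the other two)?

Win totals: Farid 5, Hana 1, Carmen 2, Vera 6, Ravi 5, Tariq 3, Elif 3, Bilal 3.
A player with w wins dominates both others in C(w,2) triples; summing gives 10 + 0 + 1 + 15 + 10 + 3 + 3 + 3 = 45 transitive triples.
Total triples C(8,3) = 56, so cyclic triples = 56 − 45 = 11.

11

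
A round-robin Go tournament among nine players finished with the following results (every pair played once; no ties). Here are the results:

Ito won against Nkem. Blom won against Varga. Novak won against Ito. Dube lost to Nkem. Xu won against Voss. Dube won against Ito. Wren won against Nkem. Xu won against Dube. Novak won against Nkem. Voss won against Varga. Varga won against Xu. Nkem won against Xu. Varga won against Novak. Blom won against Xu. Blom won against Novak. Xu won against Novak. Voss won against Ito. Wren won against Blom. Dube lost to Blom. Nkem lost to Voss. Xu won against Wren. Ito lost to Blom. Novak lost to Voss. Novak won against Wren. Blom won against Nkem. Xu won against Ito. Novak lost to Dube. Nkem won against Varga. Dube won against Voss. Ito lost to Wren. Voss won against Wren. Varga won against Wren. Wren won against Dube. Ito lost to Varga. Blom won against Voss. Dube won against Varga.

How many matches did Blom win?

7

Blom's results: beat Nkem, Ito, Varga, Dube, Voss, Xu, Novak; lost to Wren.
That is 7 wins.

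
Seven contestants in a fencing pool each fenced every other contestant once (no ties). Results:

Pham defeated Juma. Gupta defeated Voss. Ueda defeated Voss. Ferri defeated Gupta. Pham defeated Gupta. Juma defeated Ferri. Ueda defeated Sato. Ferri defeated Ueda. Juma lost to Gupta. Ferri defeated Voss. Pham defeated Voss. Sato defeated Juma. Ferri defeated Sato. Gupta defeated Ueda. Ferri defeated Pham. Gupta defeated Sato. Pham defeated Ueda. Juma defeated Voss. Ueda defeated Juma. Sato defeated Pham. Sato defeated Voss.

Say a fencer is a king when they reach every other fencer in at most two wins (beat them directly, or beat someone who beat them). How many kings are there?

5

Sato reaches everyone (king).
Ueda cannot reach Gupta in two steps.
Ferri reaches everyone (king).
Juma reaches everyone (king).
Pham reaches everyone (king).
Gupta reaches everyone (king).
Voss cannot reach Sato, Ueda, Ferri, Juma, Pham, Gupta in two steps.
Kings: Sato, Ferri, Juma, Pham, Gupta — 5.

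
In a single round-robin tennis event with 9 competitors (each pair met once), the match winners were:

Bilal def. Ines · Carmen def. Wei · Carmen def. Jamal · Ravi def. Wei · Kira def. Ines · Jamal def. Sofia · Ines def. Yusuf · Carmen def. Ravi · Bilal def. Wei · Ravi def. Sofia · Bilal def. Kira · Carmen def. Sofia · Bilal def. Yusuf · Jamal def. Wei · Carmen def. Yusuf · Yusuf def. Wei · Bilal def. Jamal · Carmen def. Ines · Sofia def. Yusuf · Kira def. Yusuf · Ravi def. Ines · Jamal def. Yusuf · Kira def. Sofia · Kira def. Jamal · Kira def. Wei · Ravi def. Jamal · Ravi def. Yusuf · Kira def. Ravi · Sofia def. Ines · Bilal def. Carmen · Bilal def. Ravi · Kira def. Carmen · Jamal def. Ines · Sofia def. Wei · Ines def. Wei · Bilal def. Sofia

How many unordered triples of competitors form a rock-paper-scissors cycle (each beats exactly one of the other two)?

Win totals: Wei 0, Sofia 3, Carmen 6, Kira 7, Yusuf 1, Ines 2, Jamal 4, Ravi 5, Bilal 8.
A competitor with w wins dominates both others in C(w,2) triples; summing gives 0 + 3 + 15 + 21 + 0 + 1 + 6 + 10 + 28 = 84 transitive triples.
Total triples C(9,3) = 84, so cyclic triples = 84 − 84 = 0.

0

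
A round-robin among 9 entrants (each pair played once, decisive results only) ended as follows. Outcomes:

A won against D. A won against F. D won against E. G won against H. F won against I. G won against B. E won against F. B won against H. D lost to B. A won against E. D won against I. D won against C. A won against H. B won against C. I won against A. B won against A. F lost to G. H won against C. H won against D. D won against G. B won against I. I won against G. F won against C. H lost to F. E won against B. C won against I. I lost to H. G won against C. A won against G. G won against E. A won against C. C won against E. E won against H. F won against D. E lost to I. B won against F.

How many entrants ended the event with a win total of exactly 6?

Win totals: A 6, B 6, C 2, D 4, E 3, F 4, G 5, H 3, I 3.
Exactly 6: A, B — 2 entrants.

2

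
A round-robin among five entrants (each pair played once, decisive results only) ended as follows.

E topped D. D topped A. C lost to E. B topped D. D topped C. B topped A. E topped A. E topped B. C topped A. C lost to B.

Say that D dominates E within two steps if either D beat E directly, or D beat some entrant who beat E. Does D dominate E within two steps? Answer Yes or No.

D did not beat E directly.
D beat A, C, but each of them lost to E. No two-step path.

No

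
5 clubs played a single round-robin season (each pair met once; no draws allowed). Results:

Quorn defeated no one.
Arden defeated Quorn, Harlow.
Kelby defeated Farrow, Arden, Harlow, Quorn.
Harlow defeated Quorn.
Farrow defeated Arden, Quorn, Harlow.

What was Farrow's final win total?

Farrow's results: beat Quorn, Arden, Harlow; lost to Kelby.
That is 3 wins.

3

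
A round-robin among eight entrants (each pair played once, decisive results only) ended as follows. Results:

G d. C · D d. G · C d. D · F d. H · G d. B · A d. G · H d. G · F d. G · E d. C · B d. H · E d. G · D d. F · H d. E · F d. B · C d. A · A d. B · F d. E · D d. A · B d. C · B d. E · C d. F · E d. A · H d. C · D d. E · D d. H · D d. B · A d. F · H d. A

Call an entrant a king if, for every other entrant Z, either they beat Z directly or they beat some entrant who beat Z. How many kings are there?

A cannot reach D in two steps.
B reaches everyone (king).
C reaches everyone (king).
D reaches everyone (king).
E cannot reach H in two steps.
F cannot reach D in two steps.
G reaches everyone (king).
H reaches everyone (king).
Kings: B, C, D, G, H — 5.

5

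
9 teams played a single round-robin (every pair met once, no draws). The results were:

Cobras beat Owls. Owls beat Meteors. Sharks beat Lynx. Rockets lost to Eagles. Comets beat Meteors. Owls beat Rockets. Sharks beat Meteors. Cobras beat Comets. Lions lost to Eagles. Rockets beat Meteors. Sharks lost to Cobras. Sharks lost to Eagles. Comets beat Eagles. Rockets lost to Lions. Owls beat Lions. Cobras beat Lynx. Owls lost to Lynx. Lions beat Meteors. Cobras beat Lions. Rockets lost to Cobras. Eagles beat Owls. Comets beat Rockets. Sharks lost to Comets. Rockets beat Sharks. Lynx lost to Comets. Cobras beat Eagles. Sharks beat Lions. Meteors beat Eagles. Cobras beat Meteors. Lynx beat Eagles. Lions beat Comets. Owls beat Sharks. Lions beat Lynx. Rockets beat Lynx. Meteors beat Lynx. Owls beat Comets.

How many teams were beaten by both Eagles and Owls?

Eagles beat: Lions, Sharks, Rockets, Owls.
Owls beat: Lions, Meteors, Sharks, Comets, Rockets.
Both beat: Lions, Sharks, Rockets — 3.

3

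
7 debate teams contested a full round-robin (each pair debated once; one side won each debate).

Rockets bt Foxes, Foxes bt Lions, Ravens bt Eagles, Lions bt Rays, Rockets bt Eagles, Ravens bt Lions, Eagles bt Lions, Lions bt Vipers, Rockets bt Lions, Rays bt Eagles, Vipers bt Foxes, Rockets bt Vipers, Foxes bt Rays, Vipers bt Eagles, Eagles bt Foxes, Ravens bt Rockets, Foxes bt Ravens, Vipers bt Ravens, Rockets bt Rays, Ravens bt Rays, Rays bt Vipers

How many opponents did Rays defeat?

Rays' results: beat Vipers, Eagles; lost to Foxes, Lions, Ravens, Rockets.
That is 2 wins.

2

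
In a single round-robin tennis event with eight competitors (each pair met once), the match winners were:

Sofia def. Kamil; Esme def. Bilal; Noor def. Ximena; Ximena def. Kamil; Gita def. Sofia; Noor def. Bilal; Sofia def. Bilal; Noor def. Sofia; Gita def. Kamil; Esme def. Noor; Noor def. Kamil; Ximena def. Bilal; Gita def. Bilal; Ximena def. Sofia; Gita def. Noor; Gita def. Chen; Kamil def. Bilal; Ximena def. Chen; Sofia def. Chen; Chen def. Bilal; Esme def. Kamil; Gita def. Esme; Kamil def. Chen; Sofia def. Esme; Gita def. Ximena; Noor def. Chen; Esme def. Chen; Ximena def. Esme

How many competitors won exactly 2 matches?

Win totals: Noor 5, Gita 7, Bilal 0, Sofia 4, Chen 1, Ximena 5, Kamil 2, Esme 4.
Exactly 2: Kamil — 1 competitor.

1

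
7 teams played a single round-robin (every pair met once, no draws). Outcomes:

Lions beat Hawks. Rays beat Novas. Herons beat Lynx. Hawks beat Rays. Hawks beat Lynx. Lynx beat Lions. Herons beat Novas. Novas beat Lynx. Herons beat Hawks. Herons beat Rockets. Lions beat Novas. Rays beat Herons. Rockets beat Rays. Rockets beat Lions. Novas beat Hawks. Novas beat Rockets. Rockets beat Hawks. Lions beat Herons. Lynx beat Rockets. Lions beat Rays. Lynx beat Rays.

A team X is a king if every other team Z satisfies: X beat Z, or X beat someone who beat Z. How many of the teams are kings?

Hawks reaches everyone (king).
Lions reaches everyone (king).
Rockets reaches everyone (king).
Novas cannot reach Herons in two steps.
Rays cannot reach Lions in two steps.
Herons reaches everyone (king).
Lynx reaches everyone (king).
Kings: Hawks, Lions, Rockets, Herons, Lynx — 5.

5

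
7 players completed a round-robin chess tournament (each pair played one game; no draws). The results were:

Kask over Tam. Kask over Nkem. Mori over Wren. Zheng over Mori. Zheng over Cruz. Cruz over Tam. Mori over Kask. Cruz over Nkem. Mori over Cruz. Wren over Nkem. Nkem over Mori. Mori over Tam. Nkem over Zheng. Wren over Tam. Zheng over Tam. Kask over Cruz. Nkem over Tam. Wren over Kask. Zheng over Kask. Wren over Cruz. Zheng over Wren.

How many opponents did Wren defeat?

Wren's results: beat Nkem, Kask, Tam, Cruz; lost to Zheng, Mori.
That is 4 wins.

4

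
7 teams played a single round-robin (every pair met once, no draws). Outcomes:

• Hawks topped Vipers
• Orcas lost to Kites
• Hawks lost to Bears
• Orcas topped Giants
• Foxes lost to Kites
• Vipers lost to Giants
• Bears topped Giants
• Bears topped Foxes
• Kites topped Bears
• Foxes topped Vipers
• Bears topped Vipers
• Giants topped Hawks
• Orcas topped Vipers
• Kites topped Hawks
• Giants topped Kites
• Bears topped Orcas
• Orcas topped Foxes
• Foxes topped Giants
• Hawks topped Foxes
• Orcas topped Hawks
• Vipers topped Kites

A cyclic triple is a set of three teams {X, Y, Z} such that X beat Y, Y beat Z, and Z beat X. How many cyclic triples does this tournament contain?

Win totals: Hawks 2, Orcas 4, Bears 5, Giants 3, Foxes 2, Vipers 1, Kites 4.
A team with w wins dominates both others in C(w,2) triples; summing gives 1 + 6 + 10 + 3 + 1 + 0 + 6 = 27 transitive triples.
Total triples C(7,3) = 35, so cyclic triples = 35 − 27 = 8.

8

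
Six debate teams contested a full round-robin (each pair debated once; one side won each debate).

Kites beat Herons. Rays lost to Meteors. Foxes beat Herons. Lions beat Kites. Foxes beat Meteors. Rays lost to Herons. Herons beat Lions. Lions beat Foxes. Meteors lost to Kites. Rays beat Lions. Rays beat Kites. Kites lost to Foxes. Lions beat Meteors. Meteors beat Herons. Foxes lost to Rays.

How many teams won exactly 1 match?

0

Win totals: Foxes 3, Rays 3, Kites 2, Lions 3, Herons 2, Meteors 2.
No team has exactly 1 wins.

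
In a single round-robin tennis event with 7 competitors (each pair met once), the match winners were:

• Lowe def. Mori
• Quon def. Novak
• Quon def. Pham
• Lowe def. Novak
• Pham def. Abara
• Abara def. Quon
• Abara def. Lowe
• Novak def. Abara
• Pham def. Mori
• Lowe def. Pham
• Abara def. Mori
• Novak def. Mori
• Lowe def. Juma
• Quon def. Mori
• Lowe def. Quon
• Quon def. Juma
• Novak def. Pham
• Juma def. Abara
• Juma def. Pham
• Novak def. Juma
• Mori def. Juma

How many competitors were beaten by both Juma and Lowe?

1

Juma beat: Pham, Abara.
Lowe beat: Juma, Quon, Mori, Pham, Novak.
Both beat: Pham — 1.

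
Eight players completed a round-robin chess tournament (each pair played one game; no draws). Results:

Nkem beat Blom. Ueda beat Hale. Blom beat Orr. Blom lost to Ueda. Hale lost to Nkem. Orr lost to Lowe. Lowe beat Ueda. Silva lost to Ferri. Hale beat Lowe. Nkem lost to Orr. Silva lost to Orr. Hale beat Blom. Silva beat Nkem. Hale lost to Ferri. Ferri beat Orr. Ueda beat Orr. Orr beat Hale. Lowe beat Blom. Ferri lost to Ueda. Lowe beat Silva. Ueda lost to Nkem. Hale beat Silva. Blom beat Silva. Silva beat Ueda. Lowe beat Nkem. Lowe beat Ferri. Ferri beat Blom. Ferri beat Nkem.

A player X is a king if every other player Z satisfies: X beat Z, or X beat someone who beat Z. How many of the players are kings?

5

Ferri reaches everyone (king).
Hale reaches everyone (king).
Nkem reaches everyone (king).
Orr cannot reach Ferri in two steps.
Silva cannot reach Lowe in two steps.
Blom cannot reach Ferri, Lowe in two steps.
Lowe reaches everyone (king).
Ueda reaches everyone (king).
Kings: Ferri, Hale, Nkem, Lowe, Ueda — 5.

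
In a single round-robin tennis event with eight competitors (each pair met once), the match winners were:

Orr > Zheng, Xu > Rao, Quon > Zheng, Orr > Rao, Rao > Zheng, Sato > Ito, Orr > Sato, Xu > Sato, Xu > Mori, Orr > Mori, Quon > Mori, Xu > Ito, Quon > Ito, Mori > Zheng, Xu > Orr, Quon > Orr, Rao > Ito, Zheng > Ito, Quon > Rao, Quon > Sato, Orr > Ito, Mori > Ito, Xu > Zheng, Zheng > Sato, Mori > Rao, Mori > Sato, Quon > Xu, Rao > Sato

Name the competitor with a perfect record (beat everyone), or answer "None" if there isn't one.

Quon

Quon has 7 wins out of 7 opponents — a perfect record.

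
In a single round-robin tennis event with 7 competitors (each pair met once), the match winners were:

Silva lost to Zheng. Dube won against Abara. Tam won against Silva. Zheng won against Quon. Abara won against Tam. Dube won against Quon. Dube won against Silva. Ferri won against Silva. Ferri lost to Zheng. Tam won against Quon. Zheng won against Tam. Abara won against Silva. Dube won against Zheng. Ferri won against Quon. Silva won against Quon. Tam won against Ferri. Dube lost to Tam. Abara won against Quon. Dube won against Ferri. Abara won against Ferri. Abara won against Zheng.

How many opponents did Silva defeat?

Silva's results: beat Quon; lost to Dube, Tam, Abara, Ferri, Zheng.
That is 1 win.

1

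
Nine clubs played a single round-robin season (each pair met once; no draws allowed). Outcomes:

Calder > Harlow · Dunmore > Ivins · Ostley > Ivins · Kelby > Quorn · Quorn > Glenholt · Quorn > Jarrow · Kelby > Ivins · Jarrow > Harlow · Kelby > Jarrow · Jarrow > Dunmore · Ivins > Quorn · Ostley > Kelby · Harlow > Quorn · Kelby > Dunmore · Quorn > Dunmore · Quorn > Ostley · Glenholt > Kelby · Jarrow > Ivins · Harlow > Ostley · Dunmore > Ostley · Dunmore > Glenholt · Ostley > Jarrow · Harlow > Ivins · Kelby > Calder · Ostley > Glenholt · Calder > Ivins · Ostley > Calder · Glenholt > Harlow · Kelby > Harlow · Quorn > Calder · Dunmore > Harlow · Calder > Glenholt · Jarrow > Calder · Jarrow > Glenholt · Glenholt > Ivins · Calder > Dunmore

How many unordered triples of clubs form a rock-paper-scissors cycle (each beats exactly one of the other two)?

21

Win totals: Glenholt 3, Jarrow 5, Ostley 5, Dunmore 4, Calder 4, Quorn 5, Ivins 1, Kelby 6, Harlow 3.
A club with w wins dominates both others in C(w,2) triples; summing gives 3 + 10 + 10 + 6 + 6 + 10 + 0 + 15 + 3 = 63 transitive triples.
Total triples C(9,3) = 84, so cyclic triples = 84 − 63 = 21.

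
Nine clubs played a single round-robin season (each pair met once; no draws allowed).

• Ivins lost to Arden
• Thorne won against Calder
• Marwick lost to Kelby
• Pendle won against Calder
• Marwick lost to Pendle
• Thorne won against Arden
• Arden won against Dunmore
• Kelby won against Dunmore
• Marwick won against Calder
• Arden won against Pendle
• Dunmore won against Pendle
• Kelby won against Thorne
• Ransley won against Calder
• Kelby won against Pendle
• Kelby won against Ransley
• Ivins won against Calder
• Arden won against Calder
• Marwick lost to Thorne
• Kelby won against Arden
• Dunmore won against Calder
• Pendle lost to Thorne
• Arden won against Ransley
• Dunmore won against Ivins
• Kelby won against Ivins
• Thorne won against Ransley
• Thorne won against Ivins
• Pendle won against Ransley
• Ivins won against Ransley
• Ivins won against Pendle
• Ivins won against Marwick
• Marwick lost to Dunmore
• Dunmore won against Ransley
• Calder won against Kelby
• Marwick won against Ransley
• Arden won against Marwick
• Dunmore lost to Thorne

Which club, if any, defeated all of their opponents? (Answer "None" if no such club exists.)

None

Highest win total is Thorne with 7 (out of 8 possible).
Thorne lost to Kelby, so no club went undefeated.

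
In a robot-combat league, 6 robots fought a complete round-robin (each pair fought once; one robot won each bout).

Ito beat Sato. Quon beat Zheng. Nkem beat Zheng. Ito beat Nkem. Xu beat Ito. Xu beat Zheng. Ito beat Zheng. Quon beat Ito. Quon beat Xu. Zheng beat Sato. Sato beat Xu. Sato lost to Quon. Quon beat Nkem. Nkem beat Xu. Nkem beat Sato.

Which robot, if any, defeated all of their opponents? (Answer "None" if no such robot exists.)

Quon has 5 wins out of 5 opponents — a perfect record.

Quon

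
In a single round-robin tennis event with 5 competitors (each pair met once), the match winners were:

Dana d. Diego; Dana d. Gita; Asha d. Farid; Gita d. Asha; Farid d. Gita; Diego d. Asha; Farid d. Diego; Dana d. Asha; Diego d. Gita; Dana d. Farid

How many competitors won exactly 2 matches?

2

Win totals: Asha 1, Gita 1, Dana 4, Farid 2, Diego 2.
Exactly 2: Farid, Diego — 2 competitors.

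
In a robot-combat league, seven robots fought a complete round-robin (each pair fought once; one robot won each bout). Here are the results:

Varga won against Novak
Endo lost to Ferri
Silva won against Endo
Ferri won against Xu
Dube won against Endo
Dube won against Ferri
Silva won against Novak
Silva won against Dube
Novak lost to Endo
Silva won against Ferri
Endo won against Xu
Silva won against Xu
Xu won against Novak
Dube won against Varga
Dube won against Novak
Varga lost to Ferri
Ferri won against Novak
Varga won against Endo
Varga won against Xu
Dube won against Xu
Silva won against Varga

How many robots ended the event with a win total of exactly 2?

1

Win totals: Endo 2, Varga 3, Xu 1, Dube 5, Novak 0, Silva 6, Ferri 4.
Exactly 2: Endo — 1 robot.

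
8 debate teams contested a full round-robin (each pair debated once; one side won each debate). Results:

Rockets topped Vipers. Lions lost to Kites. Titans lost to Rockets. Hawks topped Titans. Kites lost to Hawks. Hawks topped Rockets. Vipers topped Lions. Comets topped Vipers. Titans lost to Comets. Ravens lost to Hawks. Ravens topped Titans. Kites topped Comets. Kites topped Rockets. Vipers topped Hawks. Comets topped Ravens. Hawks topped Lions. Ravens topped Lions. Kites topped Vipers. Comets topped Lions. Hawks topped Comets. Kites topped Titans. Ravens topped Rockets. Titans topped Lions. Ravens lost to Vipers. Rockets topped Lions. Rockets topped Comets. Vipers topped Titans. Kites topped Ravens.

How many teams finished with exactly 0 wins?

1

Win totals: Titans 1, Rockets 4, Lions 0, Kites 6, Vipers 4, Ravens 3, Hawks 6, Comets 4.
Exactly 0: Lions — 1 team.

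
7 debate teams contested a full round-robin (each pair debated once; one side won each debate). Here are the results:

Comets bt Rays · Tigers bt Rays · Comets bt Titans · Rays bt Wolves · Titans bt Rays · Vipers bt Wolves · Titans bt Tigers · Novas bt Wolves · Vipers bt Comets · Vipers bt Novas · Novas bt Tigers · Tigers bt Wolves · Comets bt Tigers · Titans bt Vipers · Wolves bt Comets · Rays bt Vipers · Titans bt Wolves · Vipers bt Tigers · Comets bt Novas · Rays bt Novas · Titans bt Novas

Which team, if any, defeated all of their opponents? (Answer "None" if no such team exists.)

Highest win total is Titans with 5 (out of 6 possible).
Titans lost to Comets, so no team went undefeated.

None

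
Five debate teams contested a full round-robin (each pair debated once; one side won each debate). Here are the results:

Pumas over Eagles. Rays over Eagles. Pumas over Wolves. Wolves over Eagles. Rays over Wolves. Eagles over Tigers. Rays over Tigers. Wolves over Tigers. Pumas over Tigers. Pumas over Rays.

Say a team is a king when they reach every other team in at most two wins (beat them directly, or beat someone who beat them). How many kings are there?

Eagles cannot reach Wolves, Rays, Pumas in two steps.
Wolves cannot reach Rays, Pumas in two steps.
Rays cannot reach Pumas in two steps.
Tigers cannot reach Eagles, Wolves, Rays, Pumas in two steps.
Pumas reaches everyone (king).
Kings: Pumas — 1.

1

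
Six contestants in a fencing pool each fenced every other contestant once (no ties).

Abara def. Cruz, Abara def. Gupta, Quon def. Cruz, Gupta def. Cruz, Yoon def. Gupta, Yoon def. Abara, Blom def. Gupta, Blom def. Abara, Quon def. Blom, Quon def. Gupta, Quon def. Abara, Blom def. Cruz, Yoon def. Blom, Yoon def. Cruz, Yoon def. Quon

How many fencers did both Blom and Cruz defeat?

Blom beat: Abara, Cruz, Gupta.
Cruz beat: no one.
No one was beaten by both.

0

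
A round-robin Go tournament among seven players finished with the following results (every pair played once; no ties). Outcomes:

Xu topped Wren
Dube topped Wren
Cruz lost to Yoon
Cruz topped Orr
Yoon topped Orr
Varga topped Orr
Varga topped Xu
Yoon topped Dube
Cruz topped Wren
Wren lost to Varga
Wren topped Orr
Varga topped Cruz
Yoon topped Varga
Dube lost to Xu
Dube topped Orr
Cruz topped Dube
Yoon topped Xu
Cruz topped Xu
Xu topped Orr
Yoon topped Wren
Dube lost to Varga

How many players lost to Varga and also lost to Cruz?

Varga beat: Cruz, Wren, Dube, Xu, Orr.
Cruz beat: Wren, Dube, Xu, Orr.
Both beat: Wren, Dube, Xu, Orr — 4.

4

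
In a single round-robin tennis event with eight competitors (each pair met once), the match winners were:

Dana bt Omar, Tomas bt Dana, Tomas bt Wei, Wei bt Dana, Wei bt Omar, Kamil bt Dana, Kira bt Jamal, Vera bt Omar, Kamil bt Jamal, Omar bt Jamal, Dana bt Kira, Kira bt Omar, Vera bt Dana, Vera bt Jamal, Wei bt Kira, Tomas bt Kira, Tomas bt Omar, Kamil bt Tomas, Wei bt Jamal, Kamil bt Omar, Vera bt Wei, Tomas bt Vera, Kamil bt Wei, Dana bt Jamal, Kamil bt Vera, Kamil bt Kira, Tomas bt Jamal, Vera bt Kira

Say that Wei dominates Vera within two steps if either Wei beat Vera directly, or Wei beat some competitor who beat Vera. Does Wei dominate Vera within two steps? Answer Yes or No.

Wei did not beat Vera directly.
Wei beat Jamal, Kira, Omar, Dana, but each of them lost to Vera. No two-step path.

No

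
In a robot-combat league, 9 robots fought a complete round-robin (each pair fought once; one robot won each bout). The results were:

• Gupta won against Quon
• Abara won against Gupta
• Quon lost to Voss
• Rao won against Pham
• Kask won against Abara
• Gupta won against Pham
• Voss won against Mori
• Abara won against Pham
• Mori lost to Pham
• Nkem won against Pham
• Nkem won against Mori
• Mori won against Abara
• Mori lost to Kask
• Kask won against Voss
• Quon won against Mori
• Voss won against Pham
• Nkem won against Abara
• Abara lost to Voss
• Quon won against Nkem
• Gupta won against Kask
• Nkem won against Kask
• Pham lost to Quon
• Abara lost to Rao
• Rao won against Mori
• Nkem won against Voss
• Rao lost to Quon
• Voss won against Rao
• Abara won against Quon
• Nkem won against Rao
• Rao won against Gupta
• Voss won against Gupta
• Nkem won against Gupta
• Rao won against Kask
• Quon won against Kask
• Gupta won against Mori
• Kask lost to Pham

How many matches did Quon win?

5

Quon's results: beat Nkem, Mori, Pham, Rao, Kask; lost to Abara, Voss, Gupta.
That is 5 wins.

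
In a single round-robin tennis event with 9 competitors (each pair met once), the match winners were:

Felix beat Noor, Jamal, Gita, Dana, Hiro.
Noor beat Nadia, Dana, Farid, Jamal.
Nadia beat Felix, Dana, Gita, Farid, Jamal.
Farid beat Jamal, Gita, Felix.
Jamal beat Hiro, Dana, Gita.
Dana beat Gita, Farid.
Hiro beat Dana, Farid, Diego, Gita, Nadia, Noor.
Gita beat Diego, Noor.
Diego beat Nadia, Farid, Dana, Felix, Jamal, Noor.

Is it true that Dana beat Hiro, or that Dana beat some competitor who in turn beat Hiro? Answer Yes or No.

No

Dana did not beat Hiro directly.
Dana beat Farid, Gita, but each of them lost to Hiro. No two-step path.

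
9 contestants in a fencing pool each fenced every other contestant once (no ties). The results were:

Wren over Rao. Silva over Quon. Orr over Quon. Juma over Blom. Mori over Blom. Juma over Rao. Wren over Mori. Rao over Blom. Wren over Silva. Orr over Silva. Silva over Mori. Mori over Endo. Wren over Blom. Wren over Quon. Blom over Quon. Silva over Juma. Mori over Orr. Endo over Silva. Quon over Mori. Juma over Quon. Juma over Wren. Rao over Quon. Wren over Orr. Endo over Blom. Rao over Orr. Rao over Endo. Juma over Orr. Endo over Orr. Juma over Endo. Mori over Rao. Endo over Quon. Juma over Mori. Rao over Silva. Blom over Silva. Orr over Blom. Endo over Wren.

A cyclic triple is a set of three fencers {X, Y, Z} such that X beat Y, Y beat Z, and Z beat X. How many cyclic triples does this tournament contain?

15

Win totals: Silva 3, Juma 7, Orr 3, Blom 2, Wren 6, Endo 5, Quon 1, Rao 5, Mori 4.
A fencer with w wins dominates both others in C(w,2) triples; summing gives 3 + 21 + 3 + 1 + 15 + 10 + 0 + 10 + 6 = 69 transitive triples.
Total triples C(9,3) = 84, so cyclic triples = 84 − 69 = 15.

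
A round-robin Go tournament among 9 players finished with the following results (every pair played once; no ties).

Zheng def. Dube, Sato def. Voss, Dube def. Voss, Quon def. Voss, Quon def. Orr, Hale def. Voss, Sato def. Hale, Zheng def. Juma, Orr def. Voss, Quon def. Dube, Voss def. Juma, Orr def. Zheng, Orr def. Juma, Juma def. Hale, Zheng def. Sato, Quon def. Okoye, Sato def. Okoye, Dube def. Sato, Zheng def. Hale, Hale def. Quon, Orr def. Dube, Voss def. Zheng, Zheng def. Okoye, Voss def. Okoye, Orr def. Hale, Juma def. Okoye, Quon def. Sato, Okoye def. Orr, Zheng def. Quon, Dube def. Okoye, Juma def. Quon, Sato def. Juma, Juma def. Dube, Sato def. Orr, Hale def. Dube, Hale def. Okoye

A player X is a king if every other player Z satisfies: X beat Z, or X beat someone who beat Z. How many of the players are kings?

6

Quon reaches everyone (king).
Dube cannot reach Quon in two steps.
Juma cannot reach Zheng in two steps.
Voss reaches everyone (king).
Orr reaches everyone (king).
Hale reaches everyone (king).
Zheng reaches everyone (king).
Okoye cannot reach Quon, Sato in two steps.
Sato reaches everyone (king).
Kings: Quon, Voss, Orr, Hale, Zheng, Sato — 6.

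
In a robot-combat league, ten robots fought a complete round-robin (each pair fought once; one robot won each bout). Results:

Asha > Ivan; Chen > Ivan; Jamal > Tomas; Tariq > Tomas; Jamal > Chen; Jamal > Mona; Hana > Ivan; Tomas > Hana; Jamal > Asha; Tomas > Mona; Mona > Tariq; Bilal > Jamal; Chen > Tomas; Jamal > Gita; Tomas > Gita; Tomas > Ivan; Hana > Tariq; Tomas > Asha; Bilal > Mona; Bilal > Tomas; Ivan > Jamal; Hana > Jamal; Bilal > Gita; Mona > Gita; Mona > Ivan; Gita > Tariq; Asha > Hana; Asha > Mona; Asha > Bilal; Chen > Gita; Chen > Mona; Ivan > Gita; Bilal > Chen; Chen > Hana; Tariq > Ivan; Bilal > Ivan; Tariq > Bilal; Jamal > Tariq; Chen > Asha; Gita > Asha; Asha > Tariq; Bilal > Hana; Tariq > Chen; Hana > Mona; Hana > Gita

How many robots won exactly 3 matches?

Win totals: Mona 3, Asha 5, Ivan 2, Gita 2, Jamal 6, Tariq 4, Tomas 5, Hana 5, Chen 6, Bilal 7.
Exactly 3: Mona — 1 robot.

1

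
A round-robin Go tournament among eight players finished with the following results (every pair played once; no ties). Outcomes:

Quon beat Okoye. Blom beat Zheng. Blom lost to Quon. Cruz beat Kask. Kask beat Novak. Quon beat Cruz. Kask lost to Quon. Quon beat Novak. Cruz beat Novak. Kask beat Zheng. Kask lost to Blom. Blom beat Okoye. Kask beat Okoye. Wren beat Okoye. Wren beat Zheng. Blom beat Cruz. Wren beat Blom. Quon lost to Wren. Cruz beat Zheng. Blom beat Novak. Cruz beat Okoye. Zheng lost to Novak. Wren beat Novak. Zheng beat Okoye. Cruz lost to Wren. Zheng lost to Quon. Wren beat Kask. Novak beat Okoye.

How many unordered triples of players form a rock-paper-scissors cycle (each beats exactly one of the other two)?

Win totals: Okoye 0, Zheng 1, Quon 6, Blom 5, Novak 2, Wren 7, Kask 3, Cruz 4.
A player with w wins dominates both others in C(w,2) triples; summing gives 0 + 0 + 15 + 10 + 1 + 21 + 3 + 6 = 56 transitive triples.
Total triples C(8,3) = 56, so cyclic triples = 56 − 56 = 0.

0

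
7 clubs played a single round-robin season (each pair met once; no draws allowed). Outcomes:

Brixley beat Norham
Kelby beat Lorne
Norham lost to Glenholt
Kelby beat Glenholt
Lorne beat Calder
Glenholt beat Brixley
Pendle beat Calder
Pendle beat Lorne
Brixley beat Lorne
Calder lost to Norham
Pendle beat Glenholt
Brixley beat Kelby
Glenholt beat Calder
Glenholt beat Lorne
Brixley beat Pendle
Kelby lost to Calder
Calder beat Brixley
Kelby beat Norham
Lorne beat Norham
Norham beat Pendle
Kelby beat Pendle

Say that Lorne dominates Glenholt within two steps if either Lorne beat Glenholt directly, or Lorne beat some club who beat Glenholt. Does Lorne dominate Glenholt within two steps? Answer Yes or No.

No

Lorne did not beat Glenholt directly.
Lorne beat Norham, Calder, but each of them lost to Glenholt. No two-step path.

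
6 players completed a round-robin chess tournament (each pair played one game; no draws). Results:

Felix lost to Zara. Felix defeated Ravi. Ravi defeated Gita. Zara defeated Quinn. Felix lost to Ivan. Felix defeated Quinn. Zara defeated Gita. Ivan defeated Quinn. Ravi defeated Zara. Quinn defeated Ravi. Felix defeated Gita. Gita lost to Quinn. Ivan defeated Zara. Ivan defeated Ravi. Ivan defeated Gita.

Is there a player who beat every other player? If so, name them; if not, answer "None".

Ivan has 5 wins out of 5 opponents — a perfect record.

Ivan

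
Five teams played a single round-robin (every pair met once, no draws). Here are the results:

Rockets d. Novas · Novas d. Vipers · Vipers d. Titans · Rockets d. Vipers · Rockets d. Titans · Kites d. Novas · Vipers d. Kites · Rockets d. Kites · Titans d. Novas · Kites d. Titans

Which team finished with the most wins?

Win totals: Kites 2, Titans 1, Novas 1, Vipers 2, Rockets 4.
Rockets leads with 4 wins (next highest: 2).

Rockets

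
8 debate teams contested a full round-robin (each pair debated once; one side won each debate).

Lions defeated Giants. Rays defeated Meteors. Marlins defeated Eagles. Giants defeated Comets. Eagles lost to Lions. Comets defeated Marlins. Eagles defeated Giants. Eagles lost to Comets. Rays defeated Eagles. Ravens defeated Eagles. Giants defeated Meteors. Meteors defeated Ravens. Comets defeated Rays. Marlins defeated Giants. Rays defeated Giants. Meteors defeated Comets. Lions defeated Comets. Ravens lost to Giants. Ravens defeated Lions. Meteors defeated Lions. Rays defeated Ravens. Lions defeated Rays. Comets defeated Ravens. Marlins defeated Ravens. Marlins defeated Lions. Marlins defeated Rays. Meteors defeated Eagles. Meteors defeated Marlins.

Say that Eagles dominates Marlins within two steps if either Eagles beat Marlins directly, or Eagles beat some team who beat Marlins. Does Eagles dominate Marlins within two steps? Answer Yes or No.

Eagles did not beat Marlins directly.
Eagles beat Giants, but each of them lost to Marlins. No two-step path.

No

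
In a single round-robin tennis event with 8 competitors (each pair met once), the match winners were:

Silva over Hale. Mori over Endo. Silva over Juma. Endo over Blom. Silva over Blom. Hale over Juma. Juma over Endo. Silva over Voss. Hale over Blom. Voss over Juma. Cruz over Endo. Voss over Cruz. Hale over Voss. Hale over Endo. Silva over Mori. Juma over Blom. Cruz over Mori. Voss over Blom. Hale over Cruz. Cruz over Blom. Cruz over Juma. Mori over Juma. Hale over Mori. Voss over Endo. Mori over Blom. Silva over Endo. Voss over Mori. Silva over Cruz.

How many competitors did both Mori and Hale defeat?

3

Mori beat: Blom, Endo, Juma.
Hale beat: Mori, Cruz, Blom, Endo, Voss, Juma.
Both beat: Blom, Endo, Juma — 3.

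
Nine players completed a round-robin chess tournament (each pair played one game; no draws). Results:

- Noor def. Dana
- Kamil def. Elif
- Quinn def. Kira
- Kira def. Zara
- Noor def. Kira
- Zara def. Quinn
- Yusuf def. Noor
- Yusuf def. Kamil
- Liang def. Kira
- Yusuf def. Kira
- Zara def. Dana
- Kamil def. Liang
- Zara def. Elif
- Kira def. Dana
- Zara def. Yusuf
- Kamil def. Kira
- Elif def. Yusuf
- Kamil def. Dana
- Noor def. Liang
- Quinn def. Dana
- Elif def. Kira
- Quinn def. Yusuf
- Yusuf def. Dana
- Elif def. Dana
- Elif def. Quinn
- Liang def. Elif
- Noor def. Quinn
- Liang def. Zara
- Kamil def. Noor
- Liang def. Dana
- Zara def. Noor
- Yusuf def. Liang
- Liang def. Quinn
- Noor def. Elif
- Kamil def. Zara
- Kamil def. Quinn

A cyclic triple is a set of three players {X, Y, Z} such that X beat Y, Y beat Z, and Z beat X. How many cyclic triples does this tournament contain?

13

Win totals: Zara 5, Liang 5, Yusuf 5, Noor 5, Dana 0, Elif 4, Kira 2, Quinn 3, Kamil 7.
A player with w wins dominates both others in C(w,2) triples; summing gives 10 + 10 + 10 + 10 + 0 + 6 + 1 + 3 + 21 = 71 transitive triples.
Total triples C(9,3) = 84, so cyclic triples = 84 − 71 = 13.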